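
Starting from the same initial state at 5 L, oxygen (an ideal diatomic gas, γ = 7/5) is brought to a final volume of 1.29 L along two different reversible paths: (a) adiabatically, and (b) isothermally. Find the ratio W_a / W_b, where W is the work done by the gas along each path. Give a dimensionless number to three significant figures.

W_a / W_b ≈ 1.33

Path (a) adiabatic: W = P₁V₁(1 − (V₁/V₂)^(γ−1))/(γ−1) → W_a/(P₁V₁) = -1.798.
Path (b) isothermal: W = P₁V₁ ln(V₂/V₁) → W_b/(P₁V₁) = -1.355.
W_a / W_b = -1.798 / -1.355 = 1.327.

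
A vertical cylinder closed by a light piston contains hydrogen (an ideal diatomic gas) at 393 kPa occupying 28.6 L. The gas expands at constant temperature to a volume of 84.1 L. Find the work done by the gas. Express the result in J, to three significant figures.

Isothermal: W = nRT ln(V₂/V₁) = P₁V₁ ln(V₂/V₁).
P₁V₁ = (393 kPa)(28.6 L) = 11240 J.
W = 11240 × ln(84.1/28.6) = 11240 × 1.079
W_by_gas = 12123 J.

W ≈ 12100 J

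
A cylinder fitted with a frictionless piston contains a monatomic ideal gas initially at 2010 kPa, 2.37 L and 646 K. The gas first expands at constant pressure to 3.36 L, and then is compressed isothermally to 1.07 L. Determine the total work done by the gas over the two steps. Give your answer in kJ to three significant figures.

W_total ≈ -5.74 kJ

Step 1 (isobaric): W = PΔV = (2010 kPa)(3.36 − 2.37 L) = 1990 J.
After step 1: P = 2010 kPa, V = 3.36 L, T = 915.8 K.
Step 2 (isothermal): W = P₁V₁ ln(V₂/V₁) = (6754) ln(1.07/3.36) = -7728 J.
W_total = 1990 − 7728 = -5738 J.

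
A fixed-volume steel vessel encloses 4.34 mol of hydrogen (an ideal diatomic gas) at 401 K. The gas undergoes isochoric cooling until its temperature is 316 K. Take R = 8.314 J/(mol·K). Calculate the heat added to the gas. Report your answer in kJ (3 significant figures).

Constant volume ⇒ W = 0, so Q = ΔU = nCᵥΔT with Cᵥ = 5R/2 = 20.79 J/(mol·K).
ΔU = (4.34)(20.79)(316 − 401) = -7668 J.

Q ≈ -7.67 kJ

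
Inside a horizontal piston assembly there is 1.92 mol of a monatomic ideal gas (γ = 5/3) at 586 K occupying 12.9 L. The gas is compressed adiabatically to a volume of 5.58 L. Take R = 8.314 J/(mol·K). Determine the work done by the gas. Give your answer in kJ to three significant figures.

W ≈ -10.5 kJ

Adiabatic: TV^(γ−1) = const with γ = 5/3.
T₂ = T₁ (V₁/V₂)^(γ−1) = 586 × (12.9/5.58)^0.667 = 586 × 1.748 = 1025 K.
W_by = nCᵥ(T₁ − T₂) = (1.92)(12.47)(586 − 1025) = -10501 J.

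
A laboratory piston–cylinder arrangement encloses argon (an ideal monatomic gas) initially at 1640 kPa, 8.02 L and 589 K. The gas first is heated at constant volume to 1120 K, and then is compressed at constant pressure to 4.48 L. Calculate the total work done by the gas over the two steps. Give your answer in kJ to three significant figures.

Step 1 (isochoric): W = 0 (constant volume).
After step 1: P = 3119 kPa (V unchanged).
Step 2 (isobaric): W = PΔV = (3119 kPa)(4.48 − 8.02 L) = -11040 J.
W_total = 0 − 11040 = -11040 J.

W_total ≈ -11.0 kJ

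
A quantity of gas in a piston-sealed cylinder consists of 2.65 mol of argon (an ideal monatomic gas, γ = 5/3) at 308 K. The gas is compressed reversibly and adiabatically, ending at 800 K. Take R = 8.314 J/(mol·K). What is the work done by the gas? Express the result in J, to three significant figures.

Adiabatic ⇒ Q = 0, so W_by = −ΔU = nCᵥ(T₁ − T₂).
Cᵥ = 3R/2 = 12.47 J/(mol·K).
W = (2.65)(12.47)(308 − 800) = -16260 J.

W ≈ -16300 J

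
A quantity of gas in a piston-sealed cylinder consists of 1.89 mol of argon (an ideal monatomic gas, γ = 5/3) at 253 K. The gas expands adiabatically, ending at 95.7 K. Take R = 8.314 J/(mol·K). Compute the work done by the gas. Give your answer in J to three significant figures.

W ≈ 3710 J

Adiabatic ⇒ Q = 0, so W_by = −ΔU = nCᵥ(T₁ − T₂).
Cᵥ = 3R/2 = 12.47 J/(mol·K).
W = (1.89)(12.47)(253 − 95.7) = 3708 J.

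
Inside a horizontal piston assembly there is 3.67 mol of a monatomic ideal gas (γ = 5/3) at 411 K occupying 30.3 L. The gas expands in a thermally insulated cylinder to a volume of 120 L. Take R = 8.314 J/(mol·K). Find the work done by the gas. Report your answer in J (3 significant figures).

Adiabatic: TV^(γ−1) = const with γ = 5/3.
T₂ = T₁ (V₁/V₂)^(γ−1) = 411 × (30.3/120)^0.667 = 411 × 0.3995 = 164.2 K.
W_by = nCᵥ(T₁ − T₂) = (3.67)(12.47)(411 − 164.2) = 11296 J.

W ≈ 11300 J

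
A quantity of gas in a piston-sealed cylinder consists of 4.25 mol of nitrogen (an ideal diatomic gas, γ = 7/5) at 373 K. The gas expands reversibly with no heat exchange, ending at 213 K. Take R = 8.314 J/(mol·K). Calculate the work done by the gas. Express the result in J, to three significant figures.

Adiabatic ⇒ Q = 0, so W_by = −ΔU = nCᵥ(T₁ − T₂).
Cᵥ = 5R/2 = 20.79 J/(mol·K).
W = (4.25)(20.79)(373 − 213) = 14134 J.

W ≈ 14100 J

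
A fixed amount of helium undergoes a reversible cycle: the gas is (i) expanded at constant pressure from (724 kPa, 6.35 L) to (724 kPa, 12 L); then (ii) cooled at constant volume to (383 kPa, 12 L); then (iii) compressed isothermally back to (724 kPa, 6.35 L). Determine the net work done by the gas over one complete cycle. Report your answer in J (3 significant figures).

W_net ≈ 1170 J

Leg (i): W = PΔV = (724)(12 − 6.35) = 4091 J.
Leg (ii): W = 0.
Leg (iii): W = PᵢVᵢ ln(V_f/Vᵢ) = (4596) ln(6.35/12) = -2925 J.
W_net = 4091 − 2925 = 1165 J.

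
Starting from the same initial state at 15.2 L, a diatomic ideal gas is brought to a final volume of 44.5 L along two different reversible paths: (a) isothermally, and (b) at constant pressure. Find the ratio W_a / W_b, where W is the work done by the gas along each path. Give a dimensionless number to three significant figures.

Path (a) isothermal: W = P₁V₁ ln(V₂/V₁) → W_a/(P₁V₁) = 1.074.
Path (b) isobaric: W = P₁(V₂ − V₁) → W_b/(P₁V₁) = 1.928.
W_a / W_b = 1.074 / 1.928 = 0.5573.

W_a / W_b ≈ 0.557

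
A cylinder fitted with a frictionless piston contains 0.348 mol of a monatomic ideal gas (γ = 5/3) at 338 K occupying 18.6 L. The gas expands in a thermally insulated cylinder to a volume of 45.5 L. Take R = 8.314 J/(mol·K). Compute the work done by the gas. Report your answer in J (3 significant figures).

W ≈ 659 J

Adiabatic: TV^(γ−1) = const with γ = 5/3.
T₂ = T₁ (V₁/V₂)^(γ−1) = 338 × (18.6/45.5)^0.667 = 338 × 0.5508 = 186.2 K.
W_by = nCᵥ(T₁ − T₂) = (0.348)(12.47)(338 − 186.2) = 658.9 J.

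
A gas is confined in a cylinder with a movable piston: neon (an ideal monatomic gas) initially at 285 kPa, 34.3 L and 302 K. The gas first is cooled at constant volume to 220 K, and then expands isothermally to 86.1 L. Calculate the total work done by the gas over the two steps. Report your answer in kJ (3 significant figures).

Step 1 (isochoric): W = 0 (constant volume).
After step 1: P = 207.6 kPa (V unchanged).
Step 2 (isothermal): W = P₁V₁ ln(V₂/V₁) = (7121) ln(86.1/34.3) = 6554 J.
W_total = 0 + 6554 = 6554 J.

W_total ≈ 6.55 kJ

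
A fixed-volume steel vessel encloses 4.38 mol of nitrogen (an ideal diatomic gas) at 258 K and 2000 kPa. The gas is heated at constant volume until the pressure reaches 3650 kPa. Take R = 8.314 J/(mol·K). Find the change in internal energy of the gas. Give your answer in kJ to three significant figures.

ΔU ≈ 19.4 kJ

Constant volume ⇒ W = 0, so Q = ΔU = nCᵥΔT with Cᵥ = 5R/2 = 20.79 J/(mol·K).
At constant V, T₂/T₁ = P₂/P₁ ⇒ ΔT = T₁(P₂/P₁ − 1) = 258·(3650/2000 − 1) = 212.8 K.
ΔU = (4.38)(20.79)(212.8) = 19378 J.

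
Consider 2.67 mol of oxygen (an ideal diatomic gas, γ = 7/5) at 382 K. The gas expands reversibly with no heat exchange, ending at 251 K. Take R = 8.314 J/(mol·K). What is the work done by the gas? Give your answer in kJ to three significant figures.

Adiabatic ⇒ Q = 0, so W_by = −ΔU = nCᵥ(T₁ − T₂).
Cᵥ = 5R/2 = 20.79 J/(mol·K).
W = (2.67)(20.79)(382 − 251) = 7270 J.

W ≈ 7.27 kJ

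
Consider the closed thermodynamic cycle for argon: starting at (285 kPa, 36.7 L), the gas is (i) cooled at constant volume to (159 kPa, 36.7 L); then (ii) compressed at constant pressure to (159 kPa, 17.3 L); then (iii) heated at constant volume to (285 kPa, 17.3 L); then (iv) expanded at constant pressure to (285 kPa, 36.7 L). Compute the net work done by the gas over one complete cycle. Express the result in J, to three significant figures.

W_net ≈ 2440 J

Constant-volume legs do no work.
W(ii) = (159)(17.3 − 36.7) = -3085 J; W(iv) = (285)(36.7 − 17.3) = 5529 J.
W_net = -3085 + 5529 = 2444 J (the clockwise enclosed area).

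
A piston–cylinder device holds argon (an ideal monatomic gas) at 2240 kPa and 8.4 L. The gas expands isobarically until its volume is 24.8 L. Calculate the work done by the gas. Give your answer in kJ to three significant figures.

W ≈ 36.7 kJ

Isobaric: W = P ΔV.
W = (2240 kPa)(24.8 − 8.4 L) = (2240)(16.4) = 36736 J.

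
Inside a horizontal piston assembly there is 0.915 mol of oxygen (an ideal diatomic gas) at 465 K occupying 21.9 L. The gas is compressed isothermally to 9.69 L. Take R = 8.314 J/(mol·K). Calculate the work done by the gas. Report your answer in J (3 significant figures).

W ≈ -2880 J

Isothermal: W = nRT ln(V₂/V₁).
W = (0.915)(8.314)(465) × ln(9.69/21.9)
  = 3537 × -0.8154
W_by_gas = -2884 J.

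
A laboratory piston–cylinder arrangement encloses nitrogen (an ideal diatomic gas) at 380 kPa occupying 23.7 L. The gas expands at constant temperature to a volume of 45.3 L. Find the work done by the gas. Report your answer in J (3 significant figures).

Isothermal: W = nRT ln(V₂/V₁) = P₁V₁ ln(V₂/V₁).
P₁V₁ = (380 kPa)(23.7 L) = 9006 J.
W = 9006 × ln(45.3/23.7) = 9006 × 0.6478
W_by_gas = 5834 J.

W ≈ 5830 J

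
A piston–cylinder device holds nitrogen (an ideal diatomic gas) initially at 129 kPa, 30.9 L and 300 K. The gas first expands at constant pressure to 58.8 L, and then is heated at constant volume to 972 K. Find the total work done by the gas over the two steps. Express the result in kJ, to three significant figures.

W_total ≈ 3.60 kJ

Step 1 (isobaric): W = PΔV = (129 kPa)(58.8 − 30.9 L) = 3599 J.
Step 2 (isochoric): W = 0 (constant volume).
W_total = 3599 + 0 = 3599 J.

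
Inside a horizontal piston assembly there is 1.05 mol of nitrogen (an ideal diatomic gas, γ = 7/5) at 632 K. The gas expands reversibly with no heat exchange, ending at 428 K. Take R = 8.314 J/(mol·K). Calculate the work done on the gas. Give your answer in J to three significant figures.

W ≈ -4450 J

Adiabatic ⇒ Q = 0, so W_by = −ΔU = nCᵥ(T₁ − T₂).
Cᵥ = 5R/2 = 20.79 J/(mol·K).
W = (1.05)(20.79)(632 − 428) = 4452 J.
Work on gas = −W_by = -4452 J.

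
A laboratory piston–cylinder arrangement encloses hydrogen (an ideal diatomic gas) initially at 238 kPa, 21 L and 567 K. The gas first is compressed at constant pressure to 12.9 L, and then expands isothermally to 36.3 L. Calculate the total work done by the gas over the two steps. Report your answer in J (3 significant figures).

W_total ≈ 1250 J

Step 1 (isobaric): W = PΔV = (238 kPa)(12.9 − 21 L) = -1928 J.
After step 1: P = 238 kPa, V = 12.9 L, T = 348.3 K.
Step 2 (isothermal): W = P₁V₁ ln(V₂/V₁) = (3070) ln(36.3/12.9) = 3176 J.
W_total = -1928 + 3176 = 1249 J.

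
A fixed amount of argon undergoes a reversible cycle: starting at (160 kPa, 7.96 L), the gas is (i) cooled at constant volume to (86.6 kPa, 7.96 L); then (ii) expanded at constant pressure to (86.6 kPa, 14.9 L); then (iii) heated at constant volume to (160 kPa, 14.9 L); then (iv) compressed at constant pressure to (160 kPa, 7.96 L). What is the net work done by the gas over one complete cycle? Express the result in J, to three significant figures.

W_net ≈ -509 J

Constant-volume legs do no work.
W(ii) = (86.6)(14.9 − 7.96) = 601 J; W(iv) = (160)(7.96 − 14.9) = -1110 J.
W_net = 601 − 1110 = -509.4 J (the counter-clockwise enclosed area).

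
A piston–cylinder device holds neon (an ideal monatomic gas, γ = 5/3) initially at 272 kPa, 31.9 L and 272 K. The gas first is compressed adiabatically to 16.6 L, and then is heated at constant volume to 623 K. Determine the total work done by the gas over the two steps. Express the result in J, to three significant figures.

Step 1 (adiabatic): W = (P₁V₁ − P₂V₂)/(γ−1) = (8677 − 13412)/0.667 = -7102 J.
Step 2 (isochoric): W = 0 (constant volume).
W_total = -7102 + 0 = -7102 J.

W_total ≈ -7100 J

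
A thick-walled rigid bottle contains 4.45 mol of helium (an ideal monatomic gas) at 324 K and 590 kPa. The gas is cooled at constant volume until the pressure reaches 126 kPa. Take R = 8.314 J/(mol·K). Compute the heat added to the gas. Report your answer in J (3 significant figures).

Constant volume ⇒ W = 0, so Q = ΔU = nCᵥΔT with Cᵥ = 3R/2 = 12.47 J/(mol·K).
At constant V, T₂/T₁ = P₂/P₁ ⇒ ΔT = T₁(P₂/P₁ − 1) = 324·(126/590 − 1) = -254.8 K.
ΔU = (4.45)(12.47)(-254.8) = -14141 J.

Q ≈ -14100 J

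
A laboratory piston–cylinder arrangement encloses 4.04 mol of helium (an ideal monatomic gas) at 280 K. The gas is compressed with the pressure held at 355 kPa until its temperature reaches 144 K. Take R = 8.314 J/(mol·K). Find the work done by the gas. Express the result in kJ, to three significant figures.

Isobaric: W = P ΔV = nR ΔT.
W = (4.04)(8.314)(144 − 280) = -4568 J.

W ≈ -4.57 kJ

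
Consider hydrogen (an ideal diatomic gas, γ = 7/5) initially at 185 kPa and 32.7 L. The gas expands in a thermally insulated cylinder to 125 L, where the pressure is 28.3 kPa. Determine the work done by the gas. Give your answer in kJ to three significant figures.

W ≈ 6.28 kJ

Adiabatic: W = (P₁V₁ − P₂V₂)/(γ − 1) with γ = 7/5.
P₁V₁ = 6050 J, P₂V₂ = 3538 J.
W = (6050 − 3538) / 0.4 = 6280 J.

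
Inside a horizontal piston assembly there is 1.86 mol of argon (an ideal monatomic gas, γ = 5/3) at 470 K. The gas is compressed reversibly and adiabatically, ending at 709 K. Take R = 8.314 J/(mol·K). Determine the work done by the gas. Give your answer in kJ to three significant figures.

W ≈ -5.54 kJ

Adiabatic ⇒ Q = 0, so W_by = −ΔU = nCᵥ(T₁ − T₂).
Cᵥ = 3R/2 = 12.47 J/(mol·K).
W = (1.86)(12.47)(470 − 709) = -5544 J.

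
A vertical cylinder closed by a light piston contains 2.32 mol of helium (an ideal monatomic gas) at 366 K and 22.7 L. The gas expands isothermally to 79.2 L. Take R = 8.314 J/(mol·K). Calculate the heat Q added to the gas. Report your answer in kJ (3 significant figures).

Q ≈ 8.82 kJ

Isothermal ⇒ ΔU = 0, so Q = W = nRT ln(V₂/V₁).
Q = (2.32)(8.314)(366) ln(79.2/22.7) = 7060 × 1.25 = 8822 J.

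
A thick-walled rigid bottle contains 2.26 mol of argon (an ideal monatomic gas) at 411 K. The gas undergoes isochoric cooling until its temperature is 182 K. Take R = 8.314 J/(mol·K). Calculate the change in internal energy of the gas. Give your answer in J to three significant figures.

Constant volume ⇒ W = 0, so Q = ΔU = nCᵥΔT with Cᵥ = 3R/2 = 12.47 J/(mol·K).
ΔU = (2.26)(12.47)(182 − 411) = -6454 J.

ΔU ≈ -6450 J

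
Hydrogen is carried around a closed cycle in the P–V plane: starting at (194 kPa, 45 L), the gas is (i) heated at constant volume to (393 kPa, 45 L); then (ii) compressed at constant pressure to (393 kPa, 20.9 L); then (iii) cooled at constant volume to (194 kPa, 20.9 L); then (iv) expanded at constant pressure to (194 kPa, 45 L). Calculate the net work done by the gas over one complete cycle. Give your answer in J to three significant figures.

W_net ≈ -4800 J

Constant-volume legs do no work.
W(ii) = (393)(20.9 − 45) = -9471 J; W(iv) = (194)(45 − 20.9) = 4675 J.
W_net = -9471 + 4675 = -4796 J (the counter-clockwise enclosed area).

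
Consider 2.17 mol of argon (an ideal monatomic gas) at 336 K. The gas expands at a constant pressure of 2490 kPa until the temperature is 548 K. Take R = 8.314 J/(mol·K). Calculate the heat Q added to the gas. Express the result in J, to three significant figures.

Isobaric: W = nRΔT = (2.17)(8.314)(212) = 3825 J.
ΔU = nCᵥΔT with Cᵥ = 3R/2: ΔU = (2.17)(12.47)(212) = 5737 J.
Q = ΔU + W = 5737 + 3825 = 9562 J.

Q ≈ 9560 J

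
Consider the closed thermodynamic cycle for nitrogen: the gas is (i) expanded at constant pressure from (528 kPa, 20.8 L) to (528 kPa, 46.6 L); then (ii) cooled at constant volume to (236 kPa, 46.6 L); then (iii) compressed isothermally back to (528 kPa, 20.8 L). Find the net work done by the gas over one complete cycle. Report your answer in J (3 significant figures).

Leg (i): W = PΔV = (528)(46.6 − 20.8) = 13622 J.
Leg (ii): W = 0.
Leg (iii): W = PᵢVᵢ ln(V_f/Vᵢ) = (10998) ln(20.8/46.6) = -8871 J.
W_net = 13622 − 8871 = 4751 J.

W_net ≈ 4750 J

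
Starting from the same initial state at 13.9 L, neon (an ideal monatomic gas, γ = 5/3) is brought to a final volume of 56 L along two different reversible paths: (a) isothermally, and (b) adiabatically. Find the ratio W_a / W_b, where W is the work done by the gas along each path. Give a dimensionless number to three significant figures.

Path (a) isothermal: W = P₁V₁ ln(V₂/V₁) → W_a/(P₁V₁) = 1.393.
Path (b) adiabatic: W = P₁V₁(1 − (V₁/V₂)^(γ−1))/(γ−1) → W_b/(P₁V₁) = 0.9076.
W_a / W_b = 1.393 / 0.9076 = 1.535.

W_a / W_b ≈ 1.54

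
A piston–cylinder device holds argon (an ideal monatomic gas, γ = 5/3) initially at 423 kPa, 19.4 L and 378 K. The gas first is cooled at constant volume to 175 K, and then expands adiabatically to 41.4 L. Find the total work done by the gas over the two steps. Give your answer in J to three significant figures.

W_total ≈ 2260 J

Step 1 (isochoric): W = 0 (constant volume).
After step 1: P = 195.8 kPa (V unchanged).
Step 2 (adiabatic): W = (P₁V₁ − P₂V₂)/(γ−1) = (3799 − 2292)/0.667 = 2261 J.
W_total = 0 + 2261 = 2261 J.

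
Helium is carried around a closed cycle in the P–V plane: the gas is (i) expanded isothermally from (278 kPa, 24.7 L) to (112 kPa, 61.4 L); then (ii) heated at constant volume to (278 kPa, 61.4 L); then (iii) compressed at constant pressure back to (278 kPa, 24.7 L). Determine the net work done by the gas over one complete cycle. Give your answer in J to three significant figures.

Leg (i): W = PᵢVᵢ ln(V_f/Vᵢ) = (6867) ln(61.4/24.7) = 6253 J.
Leg (ii): W = 0.
Leg (iii): W = PΔV = (278)(24.7 − 61.4) = -10203 J.
W_net = 6253 − 10203 = -3950 J.

W_net ≈ -3950 J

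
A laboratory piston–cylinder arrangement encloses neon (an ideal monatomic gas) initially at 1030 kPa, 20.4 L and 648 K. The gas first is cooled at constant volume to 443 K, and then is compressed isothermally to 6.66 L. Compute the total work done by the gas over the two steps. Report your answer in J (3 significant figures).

Step 1 (isochoric): W = 0 (constant volume).
After step 1: P = 704.2 kPa (V unchanged).
Step 2 (isothermal): W = P₁V₁ ln(V₂/V₁) = (14365) ln(6.66/20.4) = -16080 J.
W_total = 0 − 16080 = -16080 J.

W_total ≈ -16100 J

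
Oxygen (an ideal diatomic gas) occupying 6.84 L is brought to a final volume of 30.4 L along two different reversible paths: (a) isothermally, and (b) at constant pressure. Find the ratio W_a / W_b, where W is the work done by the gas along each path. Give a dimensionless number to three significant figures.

Path (a) isothermal: W = P₁V₁ ln(V₂/V₁) → W_a/(P₁V₁) = 1.492.
Path (b) isobaric: W = P₁(V₂ − V₁) → W_b/(P₁V₁) = 3.444.
W_a / W_b = 1.492 / 3.444 = 0.4331.

W_a / W_b ≈ 0.433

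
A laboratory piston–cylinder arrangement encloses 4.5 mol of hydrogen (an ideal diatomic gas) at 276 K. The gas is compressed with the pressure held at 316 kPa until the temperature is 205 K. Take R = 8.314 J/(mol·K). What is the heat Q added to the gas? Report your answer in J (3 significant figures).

Isobaric: W = nRΔT = (4.5)(8.314)(-71) = -2656 J.
ΔU = nCᵥΔT with Cᵥ = 5R/2: ΔU = (4.5)(20.79)(-71) = -6641 J.
Q = ΔU + W = -6641 − 2656 = -9297 J.

Q ≈ -9300 J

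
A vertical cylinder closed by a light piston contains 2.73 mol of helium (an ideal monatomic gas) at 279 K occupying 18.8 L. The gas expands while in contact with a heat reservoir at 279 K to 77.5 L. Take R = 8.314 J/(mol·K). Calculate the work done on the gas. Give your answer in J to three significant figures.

W ≈ -8970 J

Isothermal: W = nRT ln(V₂/V₁).
W = (2.73)(8.314)(279) × ln(77.5/18.8)
  = 6333 × 1.416
W_by_gas = 8970 J; work on gas = −W_by = -8970 J.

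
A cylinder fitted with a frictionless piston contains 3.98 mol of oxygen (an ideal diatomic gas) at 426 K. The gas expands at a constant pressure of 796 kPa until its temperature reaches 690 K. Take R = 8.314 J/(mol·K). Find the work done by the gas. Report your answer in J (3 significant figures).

Isobaric: W = P ΔV = nR ΔT.
W = (3.98)(8.314)(690 − 426) = 8736 J.

W ≈ 8740 J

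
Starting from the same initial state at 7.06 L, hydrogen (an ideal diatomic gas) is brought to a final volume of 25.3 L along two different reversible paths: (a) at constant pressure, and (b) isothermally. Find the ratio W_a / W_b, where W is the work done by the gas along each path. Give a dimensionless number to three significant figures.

Path (a) isobaric: W = P₁(V₂ − V₁) → W_a/(P₁V₁) = 2.584.
Path (b) isothermal: W = P₁V₁ ln(V₂/V₁) → W_b/(P₁V₁) = 1.276.
W_a / W_b = 2.584 / 1.276 = 2.024.

W_a / W_b ≈ 2.02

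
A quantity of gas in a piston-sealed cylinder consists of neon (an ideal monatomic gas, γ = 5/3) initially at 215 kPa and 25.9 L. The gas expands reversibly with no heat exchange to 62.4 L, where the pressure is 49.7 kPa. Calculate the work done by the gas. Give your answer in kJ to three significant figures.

W ≈ 3.70 kJ

Adiabatic: W = (P₁V₁ − P₂V₂)/(γ − 1) with γ = 5/3.
P₁V₁ = 5568 J, P₂V₂ = 3101 J.
W = (5568 − 3101) / 0.6667 = 3701 J.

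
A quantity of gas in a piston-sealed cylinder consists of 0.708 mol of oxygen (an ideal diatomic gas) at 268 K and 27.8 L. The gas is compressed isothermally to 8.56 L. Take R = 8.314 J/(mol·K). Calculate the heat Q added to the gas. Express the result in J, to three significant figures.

Q ≈ -1860 J

Isothermal ⇒ ΔU = 0, so Q = W = nRT ln(V₂/V₁).
Q = (0.708)(8.314)(268) ln(8.56/27.8) = 1578 × -1.178 = -1858 J.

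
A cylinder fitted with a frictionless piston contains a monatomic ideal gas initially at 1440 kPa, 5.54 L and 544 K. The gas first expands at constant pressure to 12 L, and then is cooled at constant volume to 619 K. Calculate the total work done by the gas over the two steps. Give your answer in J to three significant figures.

Step 1 (isobaric): W = PΔV = (1440 kPa)(12 − 5.54 L) = 9302 J.
Step 2 (isochoric): W = 0 (constant volume).
W_total = 9302 + 0 = 9302 J.

W_total ≈ 9300 J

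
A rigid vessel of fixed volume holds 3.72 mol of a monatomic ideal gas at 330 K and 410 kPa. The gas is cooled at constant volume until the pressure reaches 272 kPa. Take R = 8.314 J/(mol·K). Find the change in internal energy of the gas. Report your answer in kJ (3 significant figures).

Constant volume ⇒ W = 0, so Q = ΔU = nCᵥΔT with Cᵥ = 3R/2 = 12.47 J/(mol·K).
At constant V, T₂/T₁ = P₂/P₁ ⇒ ΔT = T₁(P₂/P₁ − 1) = 330·(272/410 − 1) = -111.1 K.
ΔU = (3.72)(12.47)(-111.1) = -5153 J.

ΔU ≈ -5.15 kJ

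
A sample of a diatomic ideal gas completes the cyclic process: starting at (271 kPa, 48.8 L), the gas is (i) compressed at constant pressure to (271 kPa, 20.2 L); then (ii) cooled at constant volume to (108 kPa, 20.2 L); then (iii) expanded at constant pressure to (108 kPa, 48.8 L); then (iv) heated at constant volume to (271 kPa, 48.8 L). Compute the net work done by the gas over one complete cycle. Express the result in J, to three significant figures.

W_net ≈ -4660 J

Constant-volume legs do no work.
W(i) = (271)(20.2 − 48.8) = -7751 J; W(iii) = (108)(48.8 − 20.2) = 3089 J.
W_net = -7751 + 3089 = -4662 J (the counter-clockwise enclosed area).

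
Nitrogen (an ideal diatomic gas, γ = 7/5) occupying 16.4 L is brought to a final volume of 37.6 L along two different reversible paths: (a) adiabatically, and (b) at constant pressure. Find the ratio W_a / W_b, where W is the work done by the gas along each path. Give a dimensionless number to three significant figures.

W_a / W_b ≈ 0.546

Path (a) adiabatic: W = P₁V₁(1 − (V₁/V₂)^(γ−1))/(γ−1) → W_a/(P₁V₁) = 0.7061.
Path (b) isobaric: W = P₁(V₂ − V₁) → W_b/(P₁V₁) = 1.293.
W_a / W_b = 0.7061 / 1.293 = 0.5462.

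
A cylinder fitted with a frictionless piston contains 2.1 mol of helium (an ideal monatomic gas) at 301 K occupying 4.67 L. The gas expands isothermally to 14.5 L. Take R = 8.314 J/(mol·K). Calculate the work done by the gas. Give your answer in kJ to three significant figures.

Isothermal: W = nRT ln(V₂/V₁).
W = (2.1)(8.314)(301) × ln(14.5/4.67)
  = 5255 × 1.133
W_by_gas = 5954 J.

W ≈ 5.95 kJ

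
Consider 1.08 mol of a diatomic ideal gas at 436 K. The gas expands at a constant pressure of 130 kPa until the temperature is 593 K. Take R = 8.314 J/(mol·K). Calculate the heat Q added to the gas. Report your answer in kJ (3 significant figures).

Q ≈ 4.93 kJ

Isobaric: W = nRΔT = (1.08)(8.314)(157) = 1410 J.
ΔU = nCᵥΔT with Cᵥ = 5R/2: ΔU = (1.08)(20.79)(157) = 3524 J.
Q = ΔU + W = 3524 + 1410 = 4934 J.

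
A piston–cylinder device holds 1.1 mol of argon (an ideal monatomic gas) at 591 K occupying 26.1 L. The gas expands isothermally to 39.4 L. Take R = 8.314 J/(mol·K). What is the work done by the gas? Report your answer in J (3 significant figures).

W ≈ 2230 J

Isothermal: W = nRT ln(V₂/V₁).
W = (1.1)(8.314)(591) × ln(39.4/26.1)
  = 5405 × 0.4118
W_by_gas = 2226 J.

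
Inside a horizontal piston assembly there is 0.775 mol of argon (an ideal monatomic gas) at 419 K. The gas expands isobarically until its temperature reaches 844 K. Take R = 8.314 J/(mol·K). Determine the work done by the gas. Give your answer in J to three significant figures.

W ≈ 2740 J

Isobaric: W = P ΔV = nR ΔT.
W = (0.775)(8.314)(844 − 419) = 2738 J.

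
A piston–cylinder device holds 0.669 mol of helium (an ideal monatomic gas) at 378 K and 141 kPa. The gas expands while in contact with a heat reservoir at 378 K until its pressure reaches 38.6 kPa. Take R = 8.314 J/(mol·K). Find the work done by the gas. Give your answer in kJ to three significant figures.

W ≈ 2.72 kJ

Isothermal process: W = nRT ln(V₂/V₁) = nRT ln(P₁/P₂).
W = (0.669)(8.314)(378) × ln(141/38.6)
  = 2102 × ln(3.653) = 2102 × 1.296
W_by_gas = 2724 J.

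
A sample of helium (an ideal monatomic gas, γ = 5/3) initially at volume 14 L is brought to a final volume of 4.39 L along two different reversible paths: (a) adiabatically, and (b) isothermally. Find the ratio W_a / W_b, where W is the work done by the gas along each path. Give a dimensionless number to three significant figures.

Path (a) adiabatic: W = P₁V₁(1 − (V₁/V₂)^(γ−1))/(γ−1) → W_a/(P₁V₁) = -1.75.
Path (b) isothermal: W = P₁V₁ ln(V₂/V₁) → W_b/(P₁V₁) = -1.16.
W_a / W_b = -1.75 / -1.16 = 1.509.

W_a / W_b ≈ 1.51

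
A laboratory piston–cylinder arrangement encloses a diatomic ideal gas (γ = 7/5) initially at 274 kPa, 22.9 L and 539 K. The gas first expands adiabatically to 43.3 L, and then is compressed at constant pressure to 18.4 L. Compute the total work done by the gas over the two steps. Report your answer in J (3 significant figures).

W_total ≈ 732 J

Step 1 (adiabatic): W = (P₁V₁ − P₂V₂)/(γ−1) = (6275 − 4863)/0.4 = 3528 J.
After step 1: P = 112.3 kPa, V = 43.3 L, T = 417.8 K.
Step 2 (isobaric): W = PΔV = (112.3 kPa)(18.4 − 43.3 L) = -2797 J.
W_total = 3528 − 2797 = 731.8 J.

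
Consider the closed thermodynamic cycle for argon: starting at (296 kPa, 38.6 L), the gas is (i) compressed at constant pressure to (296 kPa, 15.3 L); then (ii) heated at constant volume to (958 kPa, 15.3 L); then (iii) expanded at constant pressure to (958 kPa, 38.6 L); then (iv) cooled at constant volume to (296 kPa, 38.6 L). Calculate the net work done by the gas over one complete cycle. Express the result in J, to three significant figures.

W_net ≈ 15400 J

Constant-volume legs do no work.
W(i) = (296)(15.3 − 38.6) = -6897 J; W(iii) = (958)(38.6 − 15.3) = 22321 J.
W_net = -6897 + 22321 = 15425 J (the clockwise enclosed area).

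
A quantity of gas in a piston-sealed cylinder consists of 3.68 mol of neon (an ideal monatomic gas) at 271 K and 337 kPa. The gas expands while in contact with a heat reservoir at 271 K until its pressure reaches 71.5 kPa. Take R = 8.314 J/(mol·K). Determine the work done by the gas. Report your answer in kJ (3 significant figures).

Isothermal process: W = nRT ln(V₂/V₁) = nRT ln(P₁/P₂).
W = (3.68)(8.314)(271) × ln(337/71.5)
  = 8291 × ln(4.713) = 8291 × 1.55
W_by_gas = 12855 J.

W ≈ 12.9 kJ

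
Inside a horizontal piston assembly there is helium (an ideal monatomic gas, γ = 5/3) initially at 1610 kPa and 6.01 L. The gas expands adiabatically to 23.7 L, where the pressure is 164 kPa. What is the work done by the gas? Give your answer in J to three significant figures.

W ≈ 8680 J

Adiabatic: W = (P₁V₁ − P₂V₂)/(γ − 1) with γ = 5/3.
P₁V₁ = 9676 J, P₂V₂ = 3887 J.
W = (9676 − 3887) / 0.6667 = 8684 J.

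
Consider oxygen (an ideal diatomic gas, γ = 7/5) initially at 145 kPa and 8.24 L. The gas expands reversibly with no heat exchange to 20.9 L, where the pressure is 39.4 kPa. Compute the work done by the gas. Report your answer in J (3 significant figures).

W ≈ 928 J

Adiabatic: W = (P₁V₁ − P₂V₂)/(γ − 1) with γ = 7/5.
P₁V₁ = 1195 J, P₂V₂ = 823.5 J.
W = (1195 − 823.5) / 0.4 = 928.4 J.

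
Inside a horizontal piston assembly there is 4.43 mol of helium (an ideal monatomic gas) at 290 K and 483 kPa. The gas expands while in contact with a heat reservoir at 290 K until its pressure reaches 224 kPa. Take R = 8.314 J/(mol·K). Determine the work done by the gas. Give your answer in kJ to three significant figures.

W ≈ 8.21 kJ

Isothermal process: W = nRT ln(V₂/V₁) = nRT ln(P₁/P₂).
W = (4.43)(8.314)(290) × ln(483/224)
  = 10681 × ln(2.156) = 10681 × 0.7684
W_by_gas = 8207 J.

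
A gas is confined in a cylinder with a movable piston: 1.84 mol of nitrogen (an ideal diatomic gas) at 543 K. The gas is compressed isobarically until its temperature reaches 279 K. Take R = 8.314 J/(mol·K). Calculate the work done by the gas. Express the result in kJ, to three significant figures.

Isobaric: W = P ΔV = nR ΔT.
W = (1.84)(8.314)(279 − 543) = -4039 J.

W ≈ -4.04 kJ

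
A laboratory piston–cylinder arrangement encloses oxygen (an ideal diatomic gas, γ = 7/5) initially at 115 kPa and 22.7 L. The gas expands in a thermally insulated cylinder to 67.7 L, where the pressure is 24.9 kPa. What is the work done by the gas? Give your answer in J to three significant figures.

Adiabatic: W = (P₁V₁ − P₂V₂)/(γ − 1) with γ = 7/5.
P₁V₁ = 2610 J, P₂V₂ = 1686 J.
W = (2610 − 1686) / 0.4 = 2312 J.

W ≈ 2310 J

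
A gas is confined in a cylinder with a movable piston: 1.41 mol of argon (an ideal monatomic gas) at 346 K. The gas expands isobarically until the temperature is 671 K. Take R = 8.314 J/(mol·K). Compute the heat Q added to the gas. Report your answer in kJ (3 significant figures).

Isobaric: W = nRΔT = (1.41)(8.314)(325) = 3810 J.
ΔU = nCᵥΔT with Cᵥ = 3R/2: ΔU = (1.41)(12.47)(325) = 5715 J.
Q = ΔU + W = 5715 + 3810 = 9525 J.

Q ≈ 9.52 kJ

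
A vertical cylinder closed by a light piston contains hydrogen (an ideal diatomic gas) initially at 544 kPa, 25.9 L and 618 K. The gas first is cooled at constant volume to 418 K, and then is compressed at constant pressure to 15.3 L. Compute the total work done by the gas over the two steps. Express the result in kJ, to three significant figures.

W_total ≈ -3.90 kJ

Step 1 (isochoric): W = 0 (constant volume).
After step 1: P = 367.9 kPa (V unchanged).
Step 2 (isobaric): W = PΔV = (367.9 kPa)(15.3 − 25.9 L) = -3900 J.
W_total = 0 − 3900 = -3900 J.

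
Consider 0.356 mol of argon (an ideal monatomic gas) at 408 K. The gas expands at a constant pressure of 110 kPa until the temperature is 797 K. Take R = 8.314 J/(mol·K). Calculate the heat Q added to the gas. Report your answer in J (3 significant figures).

Q ≈ 2880 J

Isobaric: W = nRΔT = (0.356)(8.314)(389) = 1151 J.
ΔU = nCᵥΔT with Cᵥ = 3R/2: ΔU = (0.356)(12.47)(389) = 1727 J.
Q = ΔU + W = 1727 + 1151 = 2878 J.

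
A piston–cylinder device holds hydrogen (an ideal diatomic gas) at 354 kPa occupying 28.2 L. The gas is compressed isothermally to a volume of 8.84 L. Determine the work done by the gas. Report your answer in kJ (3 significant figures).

Isothermal: W = nRT ln(V₂/V₁) = P₁V₁ ln(V₂/V₁).
P₁V₁ = (354 kPa)(28.2 L) = 9983 J.
W = 9983 × ln(8.84/28.2) = 9983 × -1.16
W_by_gas = -11580 J.

W ≈ -11.6 kJ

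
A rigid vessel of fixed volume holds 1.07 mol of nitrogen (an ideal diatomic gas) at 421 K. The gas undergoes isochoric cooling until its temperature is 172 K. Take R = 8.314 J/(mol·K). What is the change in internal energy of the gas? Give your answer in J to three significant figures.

ΔU ≈ -5540 J

Constant volume ⇒ W = 0, so Q = ΔU = nCᵥΔT with Cᵥ = 5R/2 = 20.79 J/(mol·K).
ΔU = (1.07)(20.79)(172 − 421) = -5538 J.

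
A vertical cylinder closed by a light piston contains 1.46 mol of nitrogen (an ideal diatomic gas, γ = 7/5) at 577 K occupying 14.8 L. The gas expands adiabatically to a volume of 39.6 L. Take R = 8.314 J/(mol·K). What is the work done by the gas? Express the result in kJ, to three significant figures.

Adiabatic: TV^(γ−1) = const with γ = 7/5.
T₂ = T₁ (V₁/V₂)^(γ−1) = 577 × (14.8/39.6)^0.4 = 577 × 0.6746 = 389.2 K.
W_by = nCᵥ(T₁ − T₂) = (1.46)(20.79)(577 − 389.2) = 5698 J.

W ≈ 5.70 kJ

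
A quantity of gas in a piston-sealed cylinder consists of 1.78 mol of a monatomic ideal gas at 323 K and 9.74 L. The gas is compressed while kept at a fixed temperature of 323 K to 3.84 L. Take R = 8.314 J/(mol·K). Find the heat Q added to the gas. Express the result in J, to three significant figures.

Q ≈ -4450 J

Isothermal ⇒ ΔU = 0, so Q = W = nRT ln(V₂/V₁).
Q = (1.78)(8.314)(323) ln(3.84/9.74) = 4780 × -0.9308 = -4449 J.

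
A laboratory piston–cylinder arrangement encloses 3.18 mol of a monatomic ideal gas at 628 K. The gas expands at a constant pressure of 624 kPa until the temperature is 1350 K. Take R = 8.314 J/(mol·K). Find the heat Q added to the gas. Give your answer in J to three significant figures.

Isobaric: W = nRΔT = (3.18)(8.314)(722) = 19089 J.
ΔU = nCᵥΔT with Cᵥ = 3R/2: ΔU = (3.18)(12.47)(722) = 28633 J.
Q = ΔU + W = 28633 + 19089 = 47722 J.

Q ≈ 47700 J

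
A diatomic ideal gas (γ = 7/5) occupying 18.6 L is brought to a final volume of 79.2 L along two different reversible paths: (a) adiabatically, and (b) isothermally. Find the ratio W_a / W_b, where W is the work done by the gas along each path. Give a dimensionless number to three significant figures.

Path (a) adiabatic: W = P₁V₁(1 − (V₁/V₂)^(γ−1))/(γ−1) → W_a/(P₁V₁) = 1.1.
Path (b) isothermal: W = P₁V₁ ln(V₂/V₁) → W_b/(P₁V₁) = 1.449.
W_a / W_b = 1.1 / 1.449 = 0.759.

W_a / W_b ≈ 0.759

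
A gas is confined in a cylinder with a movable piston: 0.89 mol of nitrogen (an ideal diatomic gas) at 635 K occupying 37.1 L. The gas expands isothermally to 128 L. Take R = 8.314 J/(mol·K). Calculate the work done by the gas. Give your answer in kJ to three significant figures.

Isothermal: W = nRT ln(V₂/V₁).
W = (0.89)(8.314)(635) × ln(128/37.1)
  = 4699 × 1.238
W_by_gas = 5819 J.

W ≈ 5.82 kJ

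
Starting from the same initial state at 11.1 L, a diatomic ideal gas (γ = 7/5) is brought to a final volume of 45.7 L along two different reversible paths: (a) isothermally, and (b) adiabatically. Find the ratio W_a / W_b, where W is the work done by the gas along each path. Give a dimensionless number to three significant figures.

Path (a) isothermal: W = P₁V₁ ln(V₂/V₁) → W_a/(P₁V₁) = 1.415.
Path (b) adiabatic: W = P₁V₁(1 − (V₁/V₂)^(γ−1))/(γ−1) → W_b/(P₁V₁) = 1.081.
W_a / W_b = 1.415 / 1.081 = 1.31.

W_a / W_b ≈ 1.31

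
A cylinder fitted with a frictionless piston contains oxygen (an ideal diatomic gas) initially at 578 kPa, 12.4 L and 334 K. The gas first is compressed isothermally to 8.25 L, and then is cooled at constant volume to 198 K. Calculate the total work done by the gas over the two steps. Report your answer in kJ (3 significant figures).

Step 1 (isothermal): W = P₁V₁ ln(V₂/V₁) = (7167) ln(8.25/12.4) = -2921 J.
Step 2 (isochoric): W = 0 (constant volume).
W_total = -2921 + 0 = -2921 J.

W_total ≈ -2.92 kJ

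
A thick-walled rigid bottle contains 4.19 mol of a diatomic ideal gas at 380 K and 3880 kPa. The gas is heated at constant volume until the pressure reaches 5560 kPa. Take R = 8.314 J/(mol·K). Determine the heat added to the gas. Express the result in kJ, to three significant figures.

Constant volume ⇒ W = 0, so Q = ΔU = nCᵥΔT with Cᵥ = 5R/2 = 20.79 J/(mol·K).
At constant V, T₂/T₁ = P₂/P₁ ⇒ ΔT = T₁(P₂/P₁ − 1) = 380·(5560/3880 − 1) = 164.5 K.
ΔU = (4.19)(20.79)(164.5) = 14329 J.

Q ≈ 14.3 kJ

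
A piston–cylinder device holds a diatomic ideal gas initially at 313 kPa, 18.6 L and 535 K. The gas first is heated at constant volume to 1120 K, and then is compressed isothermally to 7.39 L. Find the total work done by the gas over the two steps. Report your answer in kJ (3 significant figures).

Step 1 (isochoric): W = 0 (constant volume).
After step 1: P = 655.3 kPa (V unchanged).
Step 2 (isothermal): W = P₁V₁ ln(V₂/V₁) = (12188) ln(7.39/18.6) = -11250 J.
W_total = 0 − 11250 = -11250 J.

W_total ≈ -11.2 kJ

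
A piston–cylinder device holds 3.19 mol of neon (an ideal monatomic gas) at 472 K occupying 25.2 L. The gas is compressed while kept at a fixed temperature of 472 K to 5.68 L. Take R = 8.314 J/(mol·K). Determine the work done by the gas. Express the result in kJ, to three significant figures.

Isothermal: W = nRT ln(V₂/V₁).
W = (3.19)(8.314)(472) × ln(5.68/25.2)
  = 12518 × -1.49
W_by_gas = -18651 J.

W ≈ -18.7 kJ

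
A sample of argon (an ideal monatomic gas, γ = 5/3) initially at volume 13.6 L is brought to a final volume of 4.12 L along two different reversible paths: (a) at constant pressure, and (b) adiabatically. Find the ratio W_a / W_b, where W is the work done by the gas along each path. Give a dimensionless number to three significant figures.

W_a / W_b ≈ 0.382

Path (a) isobaric: W = P₁(V₂ − V₁) → W_a/(P₁V₁) = -0.6971.
Path (b) adiabatic: W = P₁V₁(1 − (V₁/V₂)^(γ−1))/(γ−1) → W_b/(P₁V₁) = -1.825.
W_a / W_b = -0.6971 / -1.825 = 0.3819.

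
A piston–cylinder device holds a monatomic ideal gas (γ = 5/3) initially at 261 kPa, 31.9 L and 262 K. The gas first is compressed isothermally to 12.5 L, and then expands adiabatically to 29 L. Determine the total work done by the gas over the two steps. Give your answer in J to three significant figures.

W_total ≈ -2440 J

Step 1 (isothermal): W = P₁V₁ ln(V₂/V₁) = (8326) ln(12.5/31.9) = -7800 J.
After step 1: P = 666.1 kPa, V = 12.5 L, T = 262 K.
Step 2 (adiabatic): W = (P₁V₁ − P₂V₂)/(γ−1) = (8326 − 4751)/0.667 = 5363 J.
W_total = -7800 + 5363 = -2438 J.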